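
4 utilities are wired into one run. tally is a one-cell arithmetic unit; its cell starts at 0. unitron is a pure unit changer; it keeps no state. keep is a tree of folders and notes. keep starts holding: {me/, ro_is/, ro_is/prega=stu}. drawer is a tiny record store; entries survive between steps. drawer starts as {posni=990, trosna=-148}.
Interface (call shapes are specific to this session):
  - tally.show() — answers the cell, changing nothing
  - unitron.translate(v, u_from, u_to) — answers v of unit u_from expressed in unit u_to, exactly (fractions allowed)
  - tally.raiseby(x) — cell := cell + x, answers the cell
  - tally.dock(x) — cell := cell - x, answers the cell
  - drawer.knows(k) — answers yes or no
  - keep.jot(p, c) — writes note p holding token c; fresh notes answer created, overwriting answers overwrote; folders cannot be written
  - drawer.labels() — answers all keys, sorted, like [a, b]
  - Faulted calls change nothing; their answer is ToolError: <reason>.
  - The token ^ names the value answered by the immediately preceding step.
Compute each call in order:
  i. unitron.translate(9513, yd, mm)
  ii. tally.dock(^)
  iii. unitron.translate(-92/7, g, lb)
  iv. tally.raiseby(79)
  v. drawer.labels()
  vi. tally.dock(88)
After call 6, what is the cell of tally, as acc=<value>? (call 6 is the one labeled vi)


Answer: acc=-43493481/5

Derivation:
Calling translate(v: 9513, u_from: yd, u_to: mm): 43493436/5.
Next I call dock(x: ^): -43493436/5.
I run translate(v: -92/7, u_from: g, u_to: lb), which returns -9200000/317514659.
Invoking raiseby(x: 79), — result: -43493041/5.
Next I call labels, which returns [posni, trosna].
Now I run dock(x: 88), → -43493481/5.


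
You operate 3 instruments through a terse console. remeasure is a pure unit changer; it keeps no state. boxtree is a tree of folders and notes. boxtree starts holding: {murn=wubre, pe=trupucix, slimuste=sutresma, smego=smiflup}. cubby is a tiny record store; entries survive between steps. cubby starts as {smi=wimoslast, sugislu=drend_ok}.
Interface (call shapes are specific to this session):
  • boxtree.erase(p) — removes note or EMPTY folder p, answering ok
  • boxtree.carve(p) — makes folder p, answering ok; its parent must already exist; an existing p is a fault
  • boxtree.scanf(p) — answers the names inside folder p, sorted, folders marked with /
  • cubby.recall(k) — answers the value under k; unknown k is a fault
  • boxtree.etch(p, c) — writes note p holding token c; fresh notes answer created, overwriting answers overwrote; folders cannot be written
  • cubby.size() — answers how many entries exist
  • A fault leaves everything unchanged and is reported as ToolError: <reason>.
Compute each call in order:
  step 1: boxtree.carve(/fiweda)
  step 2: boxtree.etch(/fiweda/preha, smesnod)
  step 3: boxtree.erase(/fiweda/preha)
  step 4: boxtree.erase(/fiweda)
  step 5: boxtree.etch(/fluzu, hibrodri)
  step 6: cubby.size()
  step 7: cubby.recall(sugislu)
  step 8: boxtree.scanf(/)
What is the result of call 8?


Answer: [fluzu, murn, pe, slimuste, smego]

Derivation:
==> boxtree.carve(/fiweda)
<== ok
==> boxtree.etch(/fiweda/preha, smesnod)
<== created
==> boxtree.erase(/fiweda/preha)
<== ok
==> boxtree.erase(/fiweda)
<== ok
==> boxtree.etch(/fluzu, hibrodri)
<== created
==> cubby.size()
<== 2
==> cubby.recall(sugislu)
<== drend_ok
==> boxtree.scanf(/)
<== [fluzu, murn, pe, slimuste, smego]


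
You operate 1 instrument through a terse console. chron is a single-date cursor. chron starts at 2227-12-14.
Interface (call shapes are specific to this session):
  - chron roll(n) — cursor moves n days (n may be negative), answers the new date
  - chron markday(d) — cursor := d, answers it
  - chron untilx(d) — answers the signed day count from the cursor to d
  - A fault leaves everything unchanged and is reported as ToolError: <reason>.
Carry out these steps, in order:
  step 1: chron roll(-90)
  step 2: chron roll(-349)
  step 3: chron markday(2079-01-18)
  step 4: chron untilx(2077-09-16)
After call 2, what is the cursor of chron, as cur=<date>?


Answer: cur=2226-10-01

Derivation:
Invoking chron roll(n→-90), and observe 2227-09-15.
I call chron roll(n→-349), — result: 2226-10-01.
I run chron markday(d→2079-01-18), and get 2079-01-18.
I run chron untilx(d→2077-09-16), — result: -489.


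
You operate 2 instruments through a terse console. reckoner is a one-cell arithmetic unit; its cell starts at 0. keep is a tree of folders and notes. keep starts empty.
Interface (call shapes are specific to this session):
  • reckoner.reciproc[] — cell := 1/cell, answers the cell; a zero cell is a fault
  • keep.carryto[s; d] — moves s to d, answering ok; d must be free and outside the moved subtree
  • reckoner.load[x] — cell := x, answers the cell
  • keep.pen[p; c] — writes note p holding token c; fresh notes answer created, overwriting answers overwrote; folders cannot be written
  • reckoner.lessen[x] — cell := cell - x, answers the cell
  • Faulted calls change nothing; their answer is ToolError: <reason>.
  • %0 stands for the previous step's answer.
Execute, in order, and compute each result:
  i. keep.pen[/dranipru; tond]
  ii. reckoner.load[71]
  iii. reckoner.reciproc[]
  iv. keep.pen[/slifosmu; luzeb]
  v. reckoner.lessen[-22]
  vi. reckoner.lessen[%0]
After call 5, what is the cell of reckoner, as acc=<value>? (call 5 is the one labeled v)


Now I run keep.pen(p: /dranipru, c: tond), → created.
I use reckoner.load(x: 71): 71.
I invoke reckoner.reciproc, and observe 1/71.
Using keep.pen(p: /slifosmu, c: luzeb), which returns created.
I run reckoner.lessen(x: -22), which returns 1563/71.
I try reckoner.lessen(x: %0), giving 0.

Answer: acc=1563/71


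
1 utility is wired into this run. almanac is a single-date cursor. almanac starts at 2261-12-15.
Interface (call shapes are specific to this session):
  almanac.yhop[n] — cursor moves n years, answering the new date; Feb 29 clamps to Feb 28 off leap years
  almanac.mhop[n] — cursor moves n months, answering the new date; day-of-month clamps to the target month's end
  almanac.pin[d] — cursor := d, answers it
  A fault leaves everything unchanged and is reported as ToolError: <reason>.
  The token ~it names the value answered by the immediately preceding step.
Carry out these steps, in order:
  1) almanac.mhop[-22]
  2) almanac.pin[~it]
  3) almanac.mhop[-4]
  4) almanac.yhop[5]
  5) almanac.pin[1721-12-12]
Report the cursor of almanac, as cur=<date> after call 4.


Now I run mhop passing n='-22', and see 2260-02-15.
Next I call pin passing d='~it', → 2260-02-15.
Using mhop passing n='-4', and get 2259-10-15.
I call yhop passing n='5', → 2264-10-15.
I invoke pin passing d='1721-12-12', and observe 1721-12-12.

Answer: cur=2264-10-15


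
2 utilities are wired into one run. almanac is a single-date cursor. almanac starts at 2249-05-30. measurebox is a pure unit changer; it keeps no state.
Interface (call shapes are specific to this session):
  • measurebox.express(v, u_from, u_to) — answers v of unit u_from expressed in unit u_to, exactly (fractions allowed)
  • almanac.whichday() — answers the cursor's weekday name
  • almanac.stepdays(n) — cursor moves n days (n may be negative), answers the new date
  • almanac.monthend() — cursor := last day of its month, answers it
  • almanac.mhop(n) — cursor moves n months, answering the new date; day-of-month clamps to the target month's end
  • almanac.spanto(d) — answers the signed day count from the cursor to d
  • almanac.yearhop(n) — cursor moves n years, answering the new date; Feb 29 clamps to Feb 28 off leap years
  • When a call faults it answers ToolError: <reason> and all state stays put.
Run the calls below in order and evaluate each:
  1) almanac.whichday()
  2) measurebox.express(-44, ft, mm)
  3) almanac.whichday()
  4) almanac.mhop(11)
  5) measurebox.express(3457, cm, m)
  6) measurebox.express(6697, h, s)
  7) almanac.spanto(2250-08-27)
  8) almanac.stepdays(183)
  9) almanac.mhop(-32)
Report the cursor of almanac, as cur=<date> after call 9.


$ almanac.whichday
[out] Wednesday
$ measurebox.express v→-44 u_from→ft u_to→mm
[out] -67056/5
$ almanac.whichday
[out] Wednesday
$ almanac.mhop n→11
[out] 2250-04-30
$ measurebox.express v→3457 u_from→cm u_to→m
[out] 3457/100
$ measurebox.express v→6697 u_from→h u_to→s
[out] 24109200
$ almanac.spanto d→2250-08-27
[out] 119
$ almanac.stepdays n→183
[out] 2250-10-30
$ almanac.mhop n→-32
[out] 2248-02-29

Answer: cur=2248-02-29


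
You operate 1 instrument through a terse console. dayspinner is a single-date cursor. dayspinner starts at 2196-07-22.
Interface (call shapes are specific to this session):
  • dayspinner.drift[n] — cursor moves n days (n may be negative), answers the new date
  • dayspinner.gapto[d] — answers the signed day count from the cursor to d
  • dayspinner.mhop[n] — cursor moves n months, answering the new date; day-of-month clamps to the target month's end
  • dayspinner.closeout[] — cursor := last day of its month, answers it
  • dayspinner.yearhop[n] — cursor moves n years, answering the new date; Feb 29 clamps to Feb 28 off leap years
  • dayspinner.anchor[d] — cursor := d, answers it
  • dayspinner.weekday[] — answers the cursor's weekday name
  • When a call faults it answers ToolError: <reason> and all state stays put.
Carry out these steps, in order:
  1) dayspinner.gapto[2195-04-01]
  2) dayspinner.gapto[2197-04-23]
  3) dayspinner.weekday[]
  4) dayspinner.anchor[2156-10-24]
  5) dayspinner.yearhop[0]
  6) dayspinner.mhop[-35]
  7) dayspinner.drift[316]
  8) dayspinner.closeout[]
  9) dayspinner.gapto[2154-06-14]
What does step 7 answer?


Answer: 2154-10-06

Derivation:
Act: dayspinner.gapto[d→2195-04-01]
Obs: -478
Act: dayspinner.gapto[d→2197-04-23]
Obs: 275
Act: dayspinner.weekday[]
Obs: Friday
Act: dayspinner.anchor[d→2156-10-24]
Obs: 2156-10-24
Act: dayspinner.yearhop[n→0]
Obs: 2156-10-24
Act: dayspinner.mhop[n→-35]
Obs: 2153-11-24
Act: dayspinner.drift[n→316]
Obs: 2154-10-06
Act: dayspinner.closeout[]
Obs: 2154-10-31
Act: dayspinner.gapto[d→2154-06-14]
Obs: -139


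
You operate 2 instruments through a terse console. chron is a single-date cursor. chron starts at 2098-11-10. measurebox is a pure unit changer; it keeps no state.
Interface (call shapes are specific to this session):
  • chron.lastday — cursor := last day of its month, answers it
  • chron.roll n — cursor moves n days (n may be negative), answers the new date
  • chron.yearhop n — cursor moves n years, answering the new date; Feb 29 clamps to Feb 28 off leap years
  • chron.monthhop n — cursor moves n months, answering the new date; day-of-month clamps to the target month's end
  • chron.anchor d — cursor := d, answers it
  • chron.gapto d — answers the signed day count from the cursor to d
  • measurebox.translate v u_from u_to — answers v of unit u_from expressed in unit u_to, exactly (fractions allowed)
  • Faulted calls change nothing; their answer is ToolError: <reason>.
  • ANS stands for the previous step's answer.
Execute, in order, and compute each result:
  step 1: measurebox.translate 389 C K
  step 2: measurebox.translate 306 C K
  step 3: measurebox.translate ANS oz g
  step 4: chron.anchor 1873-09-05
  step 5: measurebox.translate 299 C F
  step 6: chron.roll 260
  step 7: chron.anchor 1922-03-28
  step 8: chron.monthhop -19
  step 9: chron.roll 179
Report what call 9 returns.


Answer: 1921-02-23

Derivation:
-- 1. measurebox.translate(v: 389, u_from: C, u_to: K) => 13243/20
-- 2. measurebox.translate(v: 306, u_from: C, u_to: K) => 11583/20
-- 3. measurebox.translate(v: ANS, u_from: oz, u_to: g) => 525396042171/32000000
-- 4. chron.anchor(d: 1873-09-05) => 1873-09-05
-- 5. measurebox.translate(v: 299, u_from: C, u_to: F) => 2851/5
-- 6. chron.roll(n: 260) => 1874-05-23
-- 7. chron.anchor(d: 1922-03-28) => 1922-03-28
-- 8. chron.monthhop(n: -19) => 1920-08-28
-- 9. chron.roll(n: 179) => 1921-02-23


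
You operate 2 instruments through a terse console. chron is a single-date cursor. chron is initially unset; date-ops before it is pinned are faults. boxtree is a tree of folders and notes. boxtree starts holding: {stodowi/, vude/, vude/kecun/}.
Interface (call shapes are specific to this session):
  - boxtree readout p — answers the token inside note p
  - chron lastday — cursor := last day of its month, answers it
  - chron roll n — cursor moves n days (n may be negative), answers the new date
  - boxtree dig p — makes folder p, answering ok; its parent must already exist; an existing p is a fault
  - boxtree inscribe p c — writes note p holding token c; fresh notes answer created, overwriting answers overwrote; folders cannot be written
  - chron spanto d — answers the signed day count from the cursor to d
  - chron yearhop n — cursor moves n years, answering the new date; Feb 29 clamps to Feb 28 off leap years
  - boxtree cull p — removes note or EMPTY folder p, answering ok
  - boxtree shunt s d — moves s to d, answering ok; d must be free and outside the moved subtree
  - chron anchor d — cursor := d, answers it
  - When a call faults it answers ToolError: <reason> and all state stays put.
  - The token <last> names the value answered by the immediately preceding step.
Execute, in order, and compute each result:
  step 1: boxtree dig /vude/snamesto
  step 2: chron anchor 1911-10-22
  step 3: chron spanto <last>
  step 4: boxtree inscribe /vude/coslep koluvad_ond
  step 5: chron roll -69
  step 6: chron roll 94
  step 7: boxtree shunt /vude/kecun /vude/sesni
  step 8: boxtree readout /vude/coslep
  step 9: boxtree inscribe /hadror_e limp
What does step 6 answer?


$ boxtree dig p: /vude/snamesto
  ok
$ chron anchor d: 1911-10-22
  1911-10-22
$ chron spanto d: <last>
  0
$ boxtree inscribe p: /vude/coslep c: koluvad_ond
  created
$ chron roll n: -69
  1911-08-14
$ chron roll n: 94
  1911-11-16
$ boxtree shunt s: /vude/kecun d: /vude/sesni
  ok
$ boxtree readout p: /vude/coslep
  koluvad_ond
$ boxtree inscribe p: /hadror_e c: limp
  created

Answer: 1911-11-16


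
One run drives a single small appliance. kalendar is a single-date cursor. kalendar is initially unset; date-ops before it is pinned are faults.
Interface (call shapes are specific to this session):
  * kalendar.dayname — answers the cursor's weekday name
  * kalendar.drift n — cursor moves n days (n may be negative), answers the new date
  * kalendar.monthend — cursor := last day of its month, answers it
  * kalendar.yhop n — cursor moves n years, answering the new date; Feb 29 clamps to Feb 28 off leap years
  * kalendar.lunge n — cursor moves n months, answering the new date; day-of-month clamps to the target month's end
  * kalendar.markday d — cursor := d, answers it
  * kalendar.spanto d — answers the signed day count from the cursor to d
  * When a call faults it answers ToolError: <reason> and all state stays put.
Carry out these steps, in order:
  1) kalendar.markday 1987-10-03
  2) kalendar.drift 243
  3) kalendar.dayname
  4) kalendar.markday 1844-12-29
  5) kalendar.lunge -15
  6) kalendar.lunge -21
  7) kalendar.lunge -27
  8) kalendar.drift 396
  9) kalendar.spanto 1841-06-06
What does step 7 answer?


Answer: 1839-09-29

Derivation:
CALL markday[d=1987-10-03]
RET  1987-10-03
CALL drift[n=243]
RET  1988-06-02
CALL dayname[]
RET  Thursday
CALL markday[d=1844-12-29]
RET  1844-12-29
CALL lunge[n=-15]
RET  1843-09-29
CALL lunge[n=-21]
RET  1841-12-29
CALL lunge[n=-27]
RET  1839-09-29
CALL drift[n=396]
RET  1840-10-29
CALL spanto[d=1841-06-06]
RET  220


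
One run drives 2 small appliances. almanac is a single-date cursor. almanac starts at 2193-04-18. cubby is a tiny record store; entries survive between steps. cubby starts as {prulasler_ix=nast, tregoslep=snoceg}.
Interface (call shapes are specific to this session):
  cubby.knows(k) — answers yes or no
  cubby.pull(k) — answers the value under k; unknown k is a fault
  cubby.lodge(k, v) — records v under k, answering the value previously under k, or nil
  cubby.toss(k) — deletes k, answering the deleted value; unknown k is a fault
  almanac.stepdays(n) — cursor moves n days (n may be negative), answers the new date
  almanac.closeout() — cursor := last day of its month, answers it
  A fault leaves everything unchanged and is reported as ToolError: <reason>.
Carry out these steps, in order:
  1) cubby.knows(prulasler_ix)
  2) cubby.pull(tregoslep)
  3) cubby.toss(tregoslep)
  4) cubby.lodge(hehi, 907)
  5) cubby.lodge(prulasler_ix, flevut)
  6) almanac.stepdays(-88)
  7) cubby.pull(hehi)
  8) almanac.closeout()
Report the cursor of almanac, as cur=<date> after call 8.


Answer: cur=2193-01-31

Derivation:
% cubby.knows k='prulasler_ix'
= yes
% cubby.pull k='tregoslep'
= snoceg
% cubby.toss k='tregoslep'
= snoceg
% cubby.lodge k='hehi' v='907'
= nil
% cubby.lodge k='prulasler_ix' v='flevut'
= nast
% almanac.stepdays n='-88'
= 2193-01-20
% cubby.pull k='hehi'
= 907
% almanac.closeout
= 2193-01-31


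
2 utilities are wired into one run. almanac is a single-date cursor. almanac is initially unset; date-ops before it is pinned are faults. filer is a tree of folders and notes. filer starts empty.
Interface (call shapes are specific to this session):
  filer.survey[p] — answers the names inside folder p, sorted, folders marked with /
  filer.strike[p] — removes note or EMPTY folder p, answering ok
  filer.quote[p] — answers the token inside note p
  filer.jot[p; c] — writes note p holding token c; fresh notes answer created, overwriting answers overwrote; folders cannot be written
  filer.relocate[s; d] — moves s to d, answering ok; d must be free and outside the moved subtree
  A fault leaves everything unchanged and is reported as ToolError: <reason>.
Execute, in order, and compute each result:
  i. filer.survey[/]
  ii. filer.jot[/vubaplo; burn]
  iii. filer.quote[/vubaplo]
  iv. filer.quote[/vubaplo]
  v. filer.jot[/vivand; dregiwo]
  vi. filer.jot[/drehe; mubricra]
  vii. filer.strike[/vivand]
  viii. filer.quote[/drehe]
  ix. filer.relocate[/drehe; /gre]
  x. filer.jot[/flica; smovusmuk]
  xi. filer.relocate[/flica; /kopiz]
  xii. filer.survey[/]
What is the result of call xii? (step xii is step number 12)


I invoke filer.survey using p→/, giving [].
Now I run filer.jot using p→/vubaplo, c→burn, and see created.
I call filer.quote using p→/vubaplo: burn.
Invoking filer.quote using p→/vubaplo, and get burn.
Invoking filer.jot using p→/vivand, c→dregiwo, — result: created.
I use filer.jot using p→/drehe, c→mubricra, and get created.
I call filer.strike using p→/vivand, and observe ok.
Invoking filer.quote using p→/drehe, yielding mubricra.
Using filer.relocate using s→/drehe, d→/gre, → ok.
Now I run filer.jot using p→/flica, c→smovusmuk, which returns created.
I try filer.relocate using s→/flica, d→/kopiz, and see ok.
I try filer.survey using p→/, — result: [gre, kopiz, vubaplo].

Answer: [gre, kopiz, vubaplo]


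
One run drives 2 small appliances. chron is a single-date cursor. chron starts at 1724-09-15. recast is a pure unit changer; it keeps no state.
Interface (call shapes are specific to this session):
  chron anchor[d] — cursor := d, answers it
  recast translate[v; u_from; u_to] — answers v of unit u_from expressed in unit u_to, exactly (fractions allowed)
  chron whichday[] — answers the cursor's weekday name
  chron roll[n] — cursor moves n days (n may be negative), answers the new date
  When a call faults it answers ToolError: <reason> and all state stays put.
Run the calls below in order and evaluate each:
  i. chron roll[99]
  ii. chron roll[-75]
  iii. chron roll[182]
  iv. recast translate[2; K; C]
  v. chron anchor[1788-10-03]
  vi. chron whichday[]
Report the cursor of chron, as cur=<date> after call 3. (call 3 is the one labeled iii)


! 1. chron roll(n→99) => 1724-12-23
! 2. chron roll(n→-75) => 1724-10-09
! 3. chron roll(n→182) => 1725-04-09
! 4. recast translate(v→2, u_from→K, u_to→C) => -5423/20
! 5. chron anchor(d→1788-10-03) => 1788-10-03
! 6. chron whichday() => Friday

Answer: cur=1725-04-09


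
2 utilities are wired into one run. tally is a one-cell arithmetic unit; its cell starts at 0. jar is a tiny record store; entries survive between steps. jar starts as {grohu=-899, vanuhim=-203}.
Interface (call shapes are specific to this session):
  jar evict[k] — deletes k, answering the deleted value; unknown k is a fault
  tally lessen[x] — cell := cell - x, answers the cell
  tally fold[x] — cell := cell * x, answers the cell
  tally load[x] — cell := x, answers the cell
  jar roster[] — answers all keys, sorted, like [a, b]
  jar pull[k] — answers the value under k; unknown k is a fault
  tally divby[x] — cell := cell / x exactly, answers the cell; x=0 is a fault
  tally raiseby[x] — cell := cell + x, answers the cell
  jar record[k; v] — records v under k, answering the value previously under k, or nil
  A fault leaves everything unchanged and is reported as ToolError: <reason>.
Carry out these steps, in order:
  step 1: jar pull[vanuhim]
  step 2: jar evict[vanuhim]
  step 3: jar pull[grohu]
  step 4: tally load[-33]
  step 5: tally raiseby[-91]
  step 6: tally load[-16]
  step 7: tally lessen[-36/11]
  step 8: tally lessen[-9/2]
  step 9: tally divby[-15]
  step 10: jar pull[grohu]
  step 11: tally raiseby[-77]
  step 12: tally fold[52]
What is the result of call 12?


-> jar pull(k→vanuhim)
<- -203
-> jar evict(k→vanuhim)
<- -203
-> jar pull(k→grohu)
<- -899
-> tally load(x→-33)
<- -33
-> tally raiseby(x→-91)
<- -124
-> tally load(x→-16)
<- -16
-> tally lessen(x→-36/11)
<- -140/11
-> tally lessen(x→-9/2)
<- -181/22
-> tally divby(x→-15)
<- 181/330
-> jar pull(k→grohu)
<- -899
-> tally raiseby(x→-77)
<- -25229/330
-> tally fold(x→52)
<- -655954/165

Answer: -655954/165


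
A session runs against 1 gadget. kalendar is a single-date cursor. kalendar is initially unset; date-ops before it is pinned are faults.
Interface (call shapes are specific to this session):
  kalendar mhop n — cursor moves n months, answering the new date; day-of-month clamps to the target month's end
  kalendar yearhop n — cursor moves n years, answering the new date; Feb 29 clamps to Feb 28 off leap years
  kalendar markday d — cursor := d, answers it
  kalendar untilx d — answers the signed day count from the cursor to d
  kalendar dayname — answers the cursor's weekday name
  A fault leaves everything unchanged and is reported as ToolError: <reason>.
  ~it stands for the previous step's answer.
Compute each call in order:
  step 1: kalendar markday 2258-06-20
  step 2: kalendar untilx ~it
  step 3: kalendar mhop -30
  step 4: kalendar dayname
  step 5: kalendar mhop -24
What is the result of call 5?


Do: kalendar markday[d=2258-06-20]
See: 2258-06-20
Do: kalendar untilx[d=~it]
See: 0
Do: kalendar mhop[n=-30]
See: 2255-12-20
Do: kalendar dayname[]
See: Thursday
Do: kalendar mhop[n=-24]
See: 2253-12-20

Answer: 2253-12-20


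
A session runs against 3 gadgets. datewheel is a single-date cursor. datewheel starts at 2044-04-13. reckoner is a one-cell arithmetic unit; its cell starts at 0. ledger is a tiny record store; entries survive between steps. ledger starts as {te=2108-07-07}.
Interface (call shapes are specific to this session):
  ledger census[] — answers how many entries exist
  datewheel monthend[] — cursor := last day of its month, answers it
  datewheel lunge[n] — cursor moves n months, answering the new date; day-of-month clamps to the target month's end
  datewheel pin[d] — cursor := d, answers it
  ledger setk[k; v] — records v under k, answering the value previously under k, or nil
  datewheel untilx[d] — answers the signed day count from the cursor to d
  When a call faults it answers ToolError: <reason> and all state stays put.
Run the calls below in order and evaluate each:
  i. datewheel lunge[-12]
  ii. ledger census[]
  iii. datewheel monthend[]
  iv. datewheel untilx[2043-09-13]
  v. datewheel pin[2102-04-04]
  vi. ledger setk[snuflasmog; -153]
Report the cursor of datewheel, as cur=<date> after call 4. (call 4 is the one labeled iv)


Invoking datewheel lunge passing n='-12', giving 2043-04-13.
Invoking ledger census(), and get 1.
Invoking datewheel monthend, and observe 2043-04-30.
I call datewheel untilx passing d='2043-09-13', — result: 136.
Calling datewheel pin passing d='2102-04-04', which returns 2102-04-04.
Invoking ledger setk passing k='snuflasmog', v='-153', and get nil.

Answer: cur=2043-04-30


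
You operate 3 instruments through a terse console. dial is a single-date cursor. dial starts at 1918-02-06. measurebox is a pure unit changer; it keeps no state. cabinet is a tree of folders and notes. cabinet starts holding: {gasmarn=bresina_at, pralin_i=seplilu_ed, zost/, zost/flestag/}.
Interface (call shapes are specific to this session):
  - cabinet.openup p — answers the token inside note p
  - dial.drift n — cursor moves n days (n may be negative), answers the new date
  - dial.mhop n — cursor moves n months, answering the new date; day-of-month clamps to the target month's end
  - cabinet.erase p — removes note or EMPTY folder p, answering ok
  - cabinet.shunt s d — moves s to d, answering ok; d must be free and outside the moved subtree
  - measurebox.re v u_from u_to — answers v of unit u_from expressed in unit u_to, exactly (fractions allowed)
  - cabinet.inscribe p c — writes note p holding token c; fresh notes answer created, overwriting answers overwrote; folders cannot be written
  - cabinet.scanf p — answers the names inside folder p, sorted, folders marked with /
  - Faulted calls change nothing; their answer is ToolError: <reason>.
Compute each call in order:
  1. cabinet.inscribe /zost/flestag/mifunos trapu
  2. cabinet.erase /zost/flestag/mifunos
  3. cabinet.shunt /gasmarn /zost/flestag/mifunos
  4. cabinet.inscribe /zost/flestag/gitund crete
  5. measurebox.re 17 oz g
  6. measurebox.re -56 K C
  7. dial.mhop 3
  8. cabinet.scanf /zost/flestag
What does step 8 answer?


Answer: [gitund, mifunos]

Derivation:
% inscribe(p=/zost/flestag/mifunos, c=trapu) == created
% erase(p=/zost/flestag/mifunos) == ok
% shunt(s=/gasmarn, d=/zost/flestag/mifunos) == ok
% inscribe(p=/zost/flestag/gitund, c=crete) == created
% re(v=17, u_from=oz, u_to=g) == 771107029/1600000
% re(v=-56, u_from=K, u_to=C) == -6583/20
% mhop(n=3) == 1918-05-06
% scanf(p=/zost/flestag) == [gitund, mifunos]


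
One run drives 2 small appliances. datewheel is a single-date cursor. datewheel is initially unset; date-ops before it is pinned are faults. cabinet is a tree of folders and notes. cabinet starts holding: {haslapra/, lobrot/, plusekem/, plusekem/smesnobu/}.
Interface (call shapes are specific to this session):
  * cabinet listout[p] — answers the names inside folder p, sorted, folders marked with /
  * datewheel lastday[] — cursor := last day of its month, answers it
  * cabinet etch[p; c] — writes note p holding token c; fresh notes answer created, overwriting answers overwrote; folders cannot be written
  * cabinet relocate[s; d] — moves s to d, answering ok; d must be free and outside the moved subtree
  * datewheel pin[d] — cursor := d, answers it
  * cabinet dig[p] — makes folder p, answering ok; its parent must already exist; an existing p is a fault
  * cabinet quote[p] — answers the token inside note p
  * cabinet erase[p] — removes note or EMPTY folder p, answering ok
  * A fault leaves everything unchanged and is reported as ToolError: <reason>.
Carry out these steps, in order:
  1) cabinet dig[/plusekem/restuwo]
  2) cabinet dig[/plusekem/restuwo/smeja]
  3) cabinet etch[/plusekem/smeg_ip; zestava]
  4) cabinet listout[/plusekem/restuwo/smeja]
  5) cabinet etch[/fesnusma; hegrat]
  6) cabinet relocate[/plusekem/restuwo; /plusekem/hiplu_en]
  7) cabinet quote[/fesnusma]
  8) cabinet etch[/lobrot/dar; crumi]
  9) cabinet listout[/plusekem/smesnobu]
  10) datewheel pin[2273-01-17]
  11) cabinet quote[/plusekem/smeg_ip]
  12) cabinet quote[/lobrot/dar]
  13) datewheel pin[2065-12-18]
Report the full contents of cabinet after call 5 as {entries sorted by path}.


Answer: {fesnusma=hegrat, haslapra/, lobrot/, plusekem/, plusekem/restuwo/, plusekem/restuwo/smeja/, plusekem/smeg_ip=zestava, plusekem/smesnobu/}

Derivation:
[in] cabinet dig p: /plusekem/restuwo
  ok
[in] cabinet dig p: /plusekem/restuwo/smeja
  ok
[in] cabinet etch p: /plusekem/smeg_ip c: zestava
  created
[in] cabinet listout p: /plusekem/restuwo/smeja
  []
[in] cabinet etch p: /fesnusma c: hegrat
  created
[in] cabinet relocate s: /plusekem/restuwo d: /plusekem/hiplu_en
  ok
[in] cabinet quote p: /fesnusma
  hegrat
[in] cabinet etch p: /lobrot/dar c: crumi
  created
[in] cabinet listout p: /plusekem/smesnobu
  []
[in] datewheel pin d: 2273-01-17
  2273-01-17
[in] cabinet quote p: /plusekem/smeg_ip
  zestava
[in] cabinet quote p: /lobrot/dar
  crumi
[in] datewheel pin d: 2065-12-18
  2065-12-18


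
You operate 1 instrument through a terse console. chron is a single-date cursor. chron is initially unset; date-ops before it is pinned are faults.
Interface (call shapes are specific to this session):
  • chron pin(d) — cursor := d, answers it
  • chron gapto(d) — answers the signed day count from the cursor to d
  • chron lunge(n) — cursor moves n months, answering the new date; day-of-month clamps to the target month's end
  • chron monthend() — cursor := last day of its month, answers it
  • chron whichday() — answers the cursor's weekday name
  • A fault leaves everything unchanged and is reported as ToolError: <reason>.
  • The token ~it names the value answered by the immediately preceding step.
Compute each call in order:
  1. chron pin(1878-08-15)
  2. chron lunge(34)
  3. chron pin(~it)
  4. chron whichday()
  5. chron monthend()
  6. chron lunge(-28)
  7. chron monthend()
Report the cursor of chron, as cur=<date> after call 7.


Answer: cur=1879-02-28

Derivation:
Invoking chron pin using 1878-08-15, — result: 1878-08-15.
I invoke chron lunge using 34, → 1881-06-15.
I call chron pin using ~it, → 1881-06-15.
I invoke chron whichday, and observe Wednesday.
Now I run chron monthend: 1881-06-30.
Calling chron lunge using -28, — result: 1879-02-28.
I try chron monthend, giving 1879-02-28.


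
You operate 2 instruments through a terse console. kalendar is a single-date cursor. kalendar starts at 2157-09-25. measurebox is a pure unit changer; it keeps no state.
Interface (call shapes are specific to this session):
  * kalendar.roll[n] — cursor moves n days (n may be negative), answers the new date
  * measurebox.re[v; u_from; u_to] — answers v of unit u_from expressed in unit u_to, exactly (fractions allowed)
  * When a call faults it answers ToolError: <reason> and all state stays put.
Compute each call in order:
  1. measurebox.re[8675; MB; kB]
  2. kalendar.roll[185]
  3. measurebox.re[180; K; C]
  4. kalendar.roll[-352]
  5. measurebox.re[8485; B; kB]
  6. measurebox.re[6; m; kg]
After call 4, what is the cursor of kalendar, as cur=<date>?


> measurebox.re v→8675 u_from→MB u_to→kB
= 8675000
> kalendar.roll n→185
= 2158-03-29
> measurebox.re v→180 u_from→K u_to→C
= -1863/20
> kalendar.roll n→-352
= 2157-04-11
> measurebox.re v→8485 u_from→B u_to→kB
= 1697/200
> measurebox.re v→6 u_from→m u_to→kg
= ToolError: incompatible units

Answer: cur=2157-04-11


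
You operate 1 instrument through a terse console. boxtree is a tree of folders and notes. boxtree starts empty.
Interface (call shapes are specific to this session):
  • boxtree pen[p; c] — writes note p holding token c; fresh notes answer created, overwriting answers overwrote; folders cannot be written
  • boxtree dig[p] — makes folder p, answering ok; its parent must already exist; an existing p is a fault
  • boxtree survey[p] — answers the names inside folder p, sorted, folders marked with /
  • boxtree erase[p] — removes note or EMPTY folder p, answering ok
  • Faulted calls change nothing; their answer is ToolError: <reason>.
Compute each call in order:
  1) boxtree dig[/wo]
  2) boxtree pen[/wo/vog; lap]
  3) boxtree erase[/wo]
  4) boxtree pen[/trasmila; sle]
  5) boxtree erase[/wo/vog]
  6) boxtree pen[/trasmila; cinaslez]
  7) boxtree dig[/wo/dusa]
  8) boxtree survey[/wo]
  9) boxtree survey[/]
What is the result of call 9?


Answer: [trasmila, wo/]

Derivation:
Step: boxtree dig[p='/wo']
Result: ok
Step: boxtree pen[p='/wo/vog'; c='lap']
Result: created
Step: boxtree erase[p='/wo']
Result: ToolError: not empty
Step: boxtree pen[p='/trasmila'; c='sle']
Result: created
Step: boxtree erase[p='/wo/vog']
Result: ok
Step: boxtree pen[p='/trasmila'; c='cinaslez']
Result: overwrote
Step: boxtree dig[p='/wo/dusa']
Result: ok
Step: boxtree survey[p='/wo']
Result: [dusa/]
Step: boxtree survey[p='/']
Result: [trasmila, wo/]


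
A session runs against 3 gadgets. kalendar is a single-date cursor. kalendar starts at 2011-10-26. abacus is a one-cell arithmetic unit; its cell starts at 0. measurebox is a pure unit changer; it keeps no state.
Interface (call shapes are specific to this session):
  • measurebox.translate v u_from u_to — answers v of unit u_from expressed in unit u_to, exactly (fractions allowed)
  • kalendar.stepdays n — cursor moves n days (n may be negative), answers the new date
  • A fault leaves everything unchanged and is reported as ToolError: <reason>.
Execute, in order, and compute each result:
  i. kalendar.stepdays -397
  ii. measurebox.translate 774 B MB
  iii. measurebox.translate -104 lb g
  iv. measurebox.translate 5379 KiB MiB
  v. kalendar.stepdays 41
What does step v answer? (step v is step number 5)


Answer: 2010-11-04

Derivation:
==> kalendar.stepdays(n='-397')
<== 2010-09-24
==> measurebox.translate(v='774', u_from='B', u_to='MB')
<== 387/500000
==> measurebox.translate(v='-104', u_from='lb', u_to='g')
<== -589670081/12500
==> measurebox.translate(v='5379', u_from='KiB', u_to='MiB')
<== 5379/1024
==> kalendar.stepdays(n='41')
<== 2010-11-04


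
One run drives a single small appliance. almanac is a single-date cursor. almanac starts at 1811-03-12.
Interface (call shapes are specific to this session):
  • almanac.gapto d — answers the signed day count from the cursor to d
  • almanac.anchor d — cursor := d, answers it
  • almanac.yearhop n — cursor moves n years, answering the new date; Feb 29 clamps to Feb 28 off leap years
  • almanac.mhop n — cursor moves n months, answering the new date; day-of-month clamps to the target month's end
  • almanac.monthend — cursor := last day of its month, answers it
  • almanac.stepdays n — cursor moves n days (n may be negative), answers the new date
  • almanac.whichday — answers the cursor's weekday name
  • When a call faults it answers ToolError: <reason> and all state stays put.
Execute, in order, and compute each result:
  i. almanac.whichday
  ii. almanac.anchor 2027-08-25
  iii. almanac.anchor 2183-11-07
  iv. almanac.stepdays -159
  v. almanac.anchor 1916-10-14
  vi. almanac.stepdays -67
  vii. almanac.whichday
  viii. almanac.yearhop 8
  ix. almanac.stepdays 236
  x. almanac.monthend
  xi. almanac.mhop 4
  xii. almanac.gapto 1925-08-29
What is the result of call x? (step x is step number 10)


I use almanac.whichday(), yielding Tuesday.
I run almanac.anchor passing d→2027-08-25, and observe 2027-08-25.
Now I run almanac.anchor passing d→2183-11-07, giving 2183-11-07.
Next I call almanac.stepdays passing n→-159, — result: 2183-06-01.
I use almanac.anchor passing d→1916-10-14, which returns 1916-10-14.
I try almanac.stepdays passing n→-67, and get 1916-08-08.
I call almanac.whichday, yielding Tuesday.
Using almanac.yearhop passing n→8, → 1924-08-08.
I try almanac.stepdays passing n→236, and observe 1925-04-01.
Using almanac.monthend, yielding 1925-04-30.
I run almanac.mhop passing n→4, and see 1925-08-30.
Invoking almanac.gapto passing d→1925-08-29, — result: -1.

Answer: 1925-04-30


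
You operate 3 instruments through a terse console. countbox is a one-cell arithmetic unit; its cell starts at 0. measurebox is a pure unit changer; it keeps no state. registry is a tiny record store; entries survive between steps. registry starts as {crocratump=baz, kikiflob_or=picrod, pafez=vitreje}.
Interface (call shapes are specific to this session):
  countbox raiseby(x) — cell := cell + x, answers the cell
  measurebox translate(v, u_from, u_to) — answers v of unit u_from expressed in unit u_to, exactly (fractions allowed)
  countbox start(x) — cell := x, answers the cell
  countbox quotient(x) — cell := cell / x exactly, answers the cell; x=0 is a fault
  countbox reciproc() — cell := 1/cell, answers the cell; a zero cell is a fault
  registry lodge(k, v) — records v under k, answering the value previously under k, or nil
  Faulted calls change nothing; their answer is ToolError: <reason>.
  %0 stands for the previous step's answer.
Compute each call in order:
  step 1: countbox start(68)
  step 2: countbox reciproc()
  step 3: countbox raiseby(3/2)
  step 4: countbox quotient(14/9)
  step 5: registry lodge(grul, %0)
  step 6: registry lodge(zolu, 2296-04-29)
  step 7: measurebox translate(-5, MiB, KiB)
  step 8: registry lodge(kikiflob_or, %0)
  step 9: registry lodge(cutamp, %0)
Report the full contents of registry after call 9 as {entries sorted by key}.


Next I call countbox start on x='68', yielding 68.
Now I run countbox reciproc(), and get 1/68.
Invoking countbox raiseby on x='3/2', and see 103/68.
I try countbox quotient on x='14/9', and observe 927/952.
I call registry lodge on k='grul', v='%0', and observe nil.
I run registry lodge on k='zolu', v='2296-04-29', giving nil.
Calling measurebox translate on v='-5', u_from='MiB', u_to='KiB', which returns -5120.
I invoke registry lodge on k='kikiflob_or', v='%0', → picrod.
Next I call registry lodge on k='cutamp', v='%0', and get nil.

Answer: {crocratump=baz, cutamp=picrod, grul=927/952, kikiflob_or=-5120, pafez=vitreje, zolu=2296-04-29}


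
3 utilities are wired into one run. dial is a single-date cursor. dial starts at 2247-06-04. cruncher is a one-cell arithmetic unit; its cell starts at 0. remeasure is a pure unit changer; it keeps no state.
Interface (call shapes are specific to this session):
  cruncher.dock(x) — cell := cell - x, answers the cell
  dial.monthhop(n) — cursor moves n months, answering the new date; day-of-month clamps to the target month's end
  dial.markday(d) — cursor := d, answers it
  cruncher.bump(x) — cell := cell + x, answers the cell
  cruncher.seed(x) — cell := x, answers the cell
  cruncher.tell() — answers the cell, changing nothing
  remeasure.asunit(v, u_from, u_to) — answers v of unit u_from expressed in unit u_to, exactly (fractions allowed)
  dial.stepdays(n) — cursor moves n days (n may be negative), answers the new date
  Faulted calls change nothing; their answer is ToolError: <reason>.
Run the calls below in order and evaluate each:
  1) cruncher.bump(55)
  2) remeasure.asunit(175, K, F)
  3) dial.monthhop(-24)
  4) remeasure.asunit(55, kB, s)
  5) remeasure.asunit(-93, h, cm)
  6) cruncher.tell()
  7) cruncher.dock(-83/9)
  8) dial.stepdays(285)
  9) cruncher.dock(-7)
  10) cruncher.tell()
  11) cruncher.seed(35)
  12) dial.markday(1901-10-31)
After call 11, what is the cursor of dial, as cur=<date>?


>> cruncher.bump(x: 55)
<< 55
>> remeasure.asunit(v: 175, u_from: K, u_to: F)
<< -14467/100
>> dial.monthhop(n: -24)
<< 2245-06-04
>> remeasure.asunit(v: 55, u_from: kB, u_to: s)
<< ToolError: incompatible units
>> remeasure.asunit(v: -93, u_from: h, u_to: cm)
<< ToolError: incompatible units
>> cruncher.tell()
<< 55
>> cruncher.dock(x: -83/9)
<< 578/9
>> dial.stepdays(n: 285)
<< 2246-03-16
>> cruncher.dock(x: -7)
<< 641/9
>> cruncher.tell()
<< 641/9
>> cruncher.seed(x: 35)
<< 35
>> dial.markday(d: 1901-10-31)
<< 1901-10-31

Answer: cur=2246-03-16


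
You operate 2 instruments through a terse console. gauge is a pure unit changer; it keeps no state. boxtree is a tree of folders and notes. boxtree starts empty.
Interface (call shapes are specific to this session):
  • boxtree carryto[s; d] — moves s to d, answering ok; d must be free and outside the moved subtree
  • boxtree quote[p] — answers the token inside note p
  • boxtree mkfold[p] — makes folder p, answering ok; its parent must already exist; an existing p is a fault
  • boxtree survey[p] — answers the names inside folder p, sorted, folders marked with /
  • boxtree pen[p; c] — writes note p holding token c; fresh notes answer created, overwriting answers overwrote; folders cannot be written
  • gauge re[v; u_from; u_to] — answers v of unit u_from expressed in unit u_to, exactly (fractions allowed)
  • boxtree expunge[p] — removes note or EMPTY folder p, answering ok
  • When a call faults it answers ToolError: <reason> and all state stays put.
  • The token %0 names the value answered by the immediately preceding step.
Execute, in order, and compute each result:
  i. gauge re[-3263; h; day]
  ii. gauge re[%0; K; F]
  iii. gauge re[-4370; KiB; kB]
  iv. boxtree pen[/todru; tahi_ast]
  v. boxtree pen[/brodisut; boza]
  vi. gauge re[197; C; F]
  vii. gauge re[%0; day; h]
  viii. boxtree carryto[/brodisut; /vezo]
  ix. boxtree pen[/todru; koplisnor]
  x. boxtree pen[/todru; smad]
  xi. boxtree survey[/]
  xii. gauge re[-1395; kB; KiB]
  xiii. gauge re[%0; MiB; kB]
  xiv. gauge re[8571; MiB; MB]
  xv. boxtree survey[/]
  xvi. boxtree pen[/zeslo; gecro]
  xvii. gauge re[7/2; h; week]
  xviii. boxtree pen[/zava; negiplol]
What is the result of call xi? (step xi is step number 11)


Answer: [todru, vezo]

Derivation:
> gauge re v: -3263 u_from: h u_to: day
  -3263/24
> gauge re v: %0 u_from: K u_to: F
  -140879/200
> gauge re v: -4370 u_from: KiB u_to: kB
  -111872/25
> boxtree pen p: /todru c: tahi_ast
  created
> boxtree pen p: /brodisut c: boza
  created
> gauge re v: 197 u_from: C u_to: F
  1933/5
> gauge re v: %0 u_from: day u_to: h
  46392/5
> boxtree carryto s: /brodisut d: /vezo
  ok
> boxtree pen p: /todru c: koplisnor
  overwrote
> boxtree pen p: /todru c: smad
  overwrote
> boxtree survey p: /
  [todru, vezo]
> gauge re v: -1395 u_from: kB u_to: KiB
  -174375/128
> gauge re v: %0 u_from: MiB u_to: kB
  -1428480
> gauge re v: 8571 u_from: MiB u_to: MB
  140427264/15625
> boxtree survey p: /
  [todru, vezo]
> boxtree pen p: /zeslo c: gecro
  created
> gauge re v: 7/2 u_from: h u_to: week
  1/48
> boxtree pen p: /zava c: negiplol
  created
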